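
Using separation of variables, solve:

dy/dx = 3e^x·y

Separating variables and integrating:
ln|y| = 3e^x + C

General solution: y = Ce^(3e^x)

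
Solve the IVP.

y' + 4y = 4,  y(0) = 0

General solution: y = 1 + Ce^(-4x)
Applying y(0) = 0: C = 0 - 1 = -1
Particular solution: y = 1 - e^(-4x)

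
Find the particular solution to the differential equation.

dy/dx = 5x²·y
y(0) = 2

General solution: y = Ce^(5x³/3)
Applying IC y(0) = 2:
Particular solution: y = 2e^(5x³/3)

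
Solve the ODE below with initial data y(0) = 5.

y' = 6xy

General solution: y = Ce^(3x²)
Applying IC y(0) = 5:
Particular solution: y = 5e^(3x²)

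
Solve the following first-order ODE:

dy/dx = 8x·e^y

Separating variables and integrating:
-e^(-y) = 4x² + C

General solution: y = -ln(C - 4x²)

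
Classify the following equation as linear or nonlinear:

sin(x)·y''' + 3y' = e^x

Linear (y and its derivatives appear to the first power only, no products of y terms)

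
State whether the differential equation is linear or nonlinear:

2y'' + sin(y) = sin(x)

Nonlinear (sin(y) is nonlinear in y)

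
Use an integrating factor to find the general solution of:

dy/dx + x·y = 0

Using integrating factor method:

General solution: y = Ce^(-x^2/2)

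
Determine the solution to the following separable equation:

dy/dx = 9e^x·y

Separating variables and integrating:
ln|y| = 9e^x + C

General solution: y = Ce^(9e^x)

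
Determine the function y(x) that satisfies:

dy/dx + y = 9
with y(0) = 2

General solution: y = 9 + Ce^(-x)
Applying y(0) = 2: C = 2 - 9 = -7
Particular solution: y = 9 - 7e^(-x)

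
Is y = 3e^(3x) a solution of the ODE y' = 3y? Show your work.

Verification:
y = 3e^(3x)
y' = 9e^(3x)
3y = 9e^(3x)
y' = 3y ✓

Yes, it is a solution.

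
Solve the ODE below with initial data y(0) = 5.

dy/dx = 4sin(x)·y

General solution: y = Ce^(-4cos(x))
Applying IC y(0) = 5:
Particular solution: y = 5e^(4(1-cos(x)))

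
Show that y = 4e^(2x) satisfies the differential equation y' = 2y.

Verification:
y = 4e^(2x)
y' = 8e^(2x)
2y = 8e^(2x)
y' = 2y ✓

Yes, it is a solution.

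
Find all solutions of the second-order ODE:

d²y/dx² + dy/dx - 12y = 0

Characteristic equation: r² + r - 12 = 0
Roots: r = 3, -4 (distinct real)
General solution: y = C₁e^(3x) + C₂e^(-4x)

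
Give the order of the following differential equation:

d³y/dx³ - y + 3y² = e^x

The order is 3 (highest derivative is of order 3).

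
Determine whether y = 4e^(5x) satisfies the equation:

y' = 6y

Verification:
y = 4e^(5x)
y' = 20e^(5x)
But 6y = 24e^(5x)
y' ≠ 6y — the derivative does not match

No, it is not a solution.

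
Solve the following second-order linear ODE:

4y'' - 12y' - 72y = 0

Characteristic equation: 4r² - 12r - 72 = 0
Divide by 4: r² - 3r - 18 = 0
Roots: r = 6, -3 (distinct real)
General solution: y = C₁e^(6x) + C₂e^(-3x)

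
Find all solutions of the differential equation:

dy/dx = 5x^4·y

Separating variables and integrating:
ln|y| = x^5 + C

General solution: y = Ce^(x^5)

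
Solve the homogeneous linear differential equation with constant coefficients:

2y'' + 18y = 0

Characteristic equation: 2r² + 18 = 0
Divide by 2: r² + 9 = 0
Roots: r = ±3i (complex conjugates)
General solution: y = C₁cos(3x) + C₂sin(3x)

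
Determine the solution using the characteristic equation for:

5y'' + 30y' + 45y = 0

Characteristic equation: 5r² + 30r + 45 = 0
Divide by 5: r² + 6r + 9 = 0
Factored: (r + 3)² = 0
Repeated root: r = -3
General solution: y = (C₁ + C₂x)e^(-3x)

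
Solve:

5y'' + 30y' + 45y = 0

Characteristic equation: 5r² + 30r + 45 = 0
Divide by 5: r² + 6r + 9 = 0
Factored: (r + 3)² = 0
Repeated root: r = -3
General solution: y = (C₁ + C₂x)e^(-3x)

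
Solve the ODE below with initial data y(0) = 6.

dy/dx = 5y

General solution: y = Ce^(5x)
Applying IC y(0) = 6:
Particular solution: y = 6e^(5x)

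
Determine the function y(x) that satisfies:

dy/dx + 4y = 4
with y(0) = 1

General solution: y = 1 + Ce^(-4x)
Applying y(0) = 1: C = 1 - 1 = 0
Particular solution: y = 1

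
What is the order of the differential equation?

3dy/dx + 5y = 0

The order is 1 (highest derivative is of order 1).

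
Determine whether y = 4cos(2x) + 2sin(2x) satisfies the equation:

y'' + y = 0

Verification:
y'' = -16cos(2x) - 8sin(2x)
y'' + y ≠ 0 (frequency mismatch: got 4 instead of 1)

No, it is not a solution.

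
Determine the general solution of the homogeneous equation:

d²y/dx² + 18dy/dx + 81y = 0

Characteristic equation: r² + 18r + 81 = 0
Factored: (r + 9)² = 0
Repeated root: r = -9
General solution: y = (C₁ + C₂x)e^(-9x)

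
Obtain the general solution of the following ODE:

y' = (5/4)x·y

Separating variables and integrating:
ln|y| = 5x^2/8 + C

General solution: y = Ce^(5x^2/8)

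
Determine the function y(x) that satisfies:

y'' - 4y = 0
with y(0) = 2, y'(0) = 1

General solution: y = C₁e^(2x) + C₂e^(-2x)
Applying ICs: C₁ = 5/4, C₂ = 3/4
Particular solution: y = (5/4)e^(2x) + (3/4)e^(-2x)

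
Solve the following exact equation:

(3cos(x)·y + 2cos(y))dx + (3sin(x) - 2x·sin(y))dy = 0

Verify exactness: ∂M/∂y = ∂N/∂x ✓
Find F(x,y) such that ∂F/∂x = M, ∂F/∂y = N
Solution: 3sin(x)·y + 2x·cos(y) = C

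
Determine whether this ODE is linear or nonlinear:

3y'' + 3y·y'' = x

Nonlinear (y·y'' term)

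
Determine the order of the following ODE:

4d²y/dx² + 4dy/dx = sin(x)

The order is 2 (highest derivative is of order 2).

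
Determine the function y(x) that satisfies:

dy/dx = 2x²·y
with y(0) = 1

General solution: y = Ce^(2x³/3)
Applying IC y(0) = 1:
Particular solution: y = e^(2x³/3)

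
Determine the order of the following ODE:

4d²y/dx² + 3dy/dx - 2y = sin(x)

The order is 2 (highest derivative is of order 2).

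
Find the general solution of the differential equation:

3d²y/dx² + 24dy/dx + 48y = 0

Characteristic equation: 3r² + 24r + 48 = 0
Divide by 3: r² + 8r + 16 = 0
Factored: (r + 4)² = 0
Repeated root: r = -4
General solution: y = (C₁ + C₂x)e^(-4x)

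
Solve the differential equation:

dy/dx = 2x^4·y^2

Separating variables and integrating:
-1/y = 2x^5/5 + C

General solution: y^-1 = (-2/5)x^5 + C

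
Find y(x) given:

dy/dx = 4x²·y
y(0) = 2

General solution: y = Ce^(4x³/3)
Applying IC y(0) = 2:
Particular solution: y = 2e^(4x³/3)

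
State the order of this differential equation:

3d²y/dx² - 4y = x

The order is 2 (highest derivative is of order 2).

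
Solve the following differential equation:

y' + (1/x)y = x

Using integrating factor method:

General solution: y = (1/3)x^2 + C/x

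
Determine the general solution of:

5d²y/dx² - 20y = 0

Characteristic equation: 5r² - 20 = 0
Divide by 5: r² - 4 = 0
Roots: r = 2, -2 (distinct real)
General solution: y = C₁e^(2x) + C₂e^(-2x)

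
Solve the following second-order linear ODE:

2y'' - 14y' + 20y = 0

Characteristic equation: 2r² - 14r + 20 = 0
Divide by 2: r² - 7r + 10 = 0
Roots: r = 5, 2 (distinct real)
General solution: y = C₁e^(5x) + C₂e^(2x)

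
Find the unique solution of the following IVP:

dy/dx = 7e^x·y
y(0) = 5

General solution: y = Ce^(7e^x)
Applying IC y(0) = 5:
Particular solution: y = 5e^(7(e^x - 1))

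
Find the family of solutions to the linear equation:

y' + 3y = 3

Using integrating factor method:

General solution: y = 1 + Ce^(-3x)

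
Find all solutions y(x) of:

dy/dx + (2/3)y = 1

Using integrating factor method:

General solution: y = 3/2 + Ce^(-2x/3)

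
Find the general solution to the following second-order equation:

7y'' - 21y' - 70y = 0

Characteristic equation: 7r² - 21r - 70 = 0
Divide by 7: r² - 3r - 10 = 0
Roots: r = 5, -2 (distinct real)
General solution: y = C₁e^(5x) + C₂e^(-2x)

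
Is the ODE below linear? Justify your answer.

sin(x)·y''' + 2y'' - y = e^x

Yes. Linear (y and its derivatives appear to the first power only, no products of y terms)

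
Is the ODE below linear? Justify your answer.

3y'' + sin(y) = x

No. Nonlinear (sin(y) is nonlinear in y)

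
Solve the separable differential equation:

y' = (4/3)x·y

Separating variables and integrating:
ln|y| = 2x^2/3 + C

General solution: y = Ce^(2x^2/3)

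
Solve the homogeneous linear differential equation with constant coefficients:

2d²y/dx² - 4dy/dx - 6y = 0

Characteristic equation: 2r² - 4r - 6 = 0
Divide by 2: r² - 2r - 3 = 0
Roots: r = 3, -1 (distinct real)
General solution: y = C₁e^(3x) + C₂e^(-x)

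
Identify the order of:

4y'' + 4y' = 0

The order is 2 (highest derivative is of order 2).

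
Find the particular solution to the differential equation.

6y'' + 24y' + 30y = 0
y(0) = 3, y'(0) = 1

General solution: y = e^(-2x)(C₁cos(x) + C₂sin(x))
Complex roots r = -2 ± i
Applying ICs: C₁ = 3, C₂ = 7
Particular solution: y = e^(-2x)(3cos(x) + 7sin(x))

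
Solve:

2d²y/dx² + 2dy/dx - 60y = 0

Characteristic equation: 2r² + 2r - 60 = 0
Divide by 2: r² + r - 30 = 0
Roots: r = 5, -6 (distinct real)
General solution: y = C₁e^(5x) + C₂e^(-6x)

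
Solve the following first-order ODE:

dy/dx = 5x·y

Separating variables and integrating:
ln|y| = 5x^2/2 + C

General solution: y = Ce^(5x^2/2)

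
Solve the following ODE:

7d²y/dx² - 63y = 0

Characteristic equation: 7r² - 63 = 0
Divide by 7: r² - 9 = 0
Roots: r = 3, -3 (distinct real)
General solution: y = C₁e^(3x) + C₂e^(-3x)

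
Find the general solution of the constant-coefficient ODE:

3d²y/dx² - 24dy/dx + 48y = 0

Characteristic equation: 3r² - 24r + 48 = 0
Divide by 3: r² - 8r + 16 = 0
Factored: (r - 4)² = 0
Repeated root: r = 4
General solution: y = (C₁ + C₂x)e^(4x)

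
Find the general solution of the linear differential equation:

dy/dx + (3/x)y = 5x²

Using integrating factor method:

General solution: y = (5/6)x^3 + Cx^(-3)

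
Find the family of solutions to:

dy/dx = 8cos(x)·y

Separating variables and integrating:
ln|y| = 8sin(x) + C

General solution: y = Ce^(8sin(x))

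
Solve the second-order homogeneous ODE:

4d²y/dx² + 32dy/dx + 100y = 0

Characteristic equation: 4r² + 32r + 100 = 0
Divide by 4: r² + 8r + 25 = 0
Roots: r = -4 ± 3i (complex conjugates)
General solution: y = e^(-4x)(C₁cos(3x) + C₂sin(3x))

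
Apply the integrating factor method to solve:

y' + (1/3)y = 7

Using integrating factor method:

General solution: y = 21 + Ce^(-x/3)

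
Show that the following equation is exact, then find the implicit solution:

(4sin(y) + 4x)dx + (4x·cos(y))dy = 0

Verify exactness: ∂M/∂y = ∂N/∂x ✓
Find F(x,y) such that ∂F/∂x = M, ∂F/∂y = N
Solution: 4x·sin(y) + 2x² = C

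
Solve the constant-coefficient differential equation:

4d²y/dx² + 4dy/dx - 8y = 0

Characteristic equation: 4r² + 4r - 8 = 0
Divide by 4: r² + r - 2 = 0
Roots: r = 1, -2 (distinct real)
General solution: y = C₁e^x + C₂e^(-2x)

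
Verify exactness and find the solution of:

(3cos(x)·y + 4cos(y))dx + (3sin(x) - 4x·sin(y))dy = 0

Verify exactness: ∂M/∂y = ∂N/∂x ✓
Find F(x,y) such that ∂F/∂x = M, ∂F/∂y = N
Solution: 3sin(x)·y + 4x·cos(y) = C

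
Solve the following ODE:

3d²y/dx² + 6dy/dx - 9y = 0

Characteristic equation: 3r² + 6r - 9 = 0
Divide by 3: r² + 2r - 3 = 0
Roots: r = 1, -3 (distinct real)
General solution: y = C₁e^x + C₂e^(-3x)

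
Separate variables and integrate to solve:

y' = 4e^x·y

Separating variables and integrating:
ln|y| = 4e^x + C

General solution: y = Ce^(4e^x)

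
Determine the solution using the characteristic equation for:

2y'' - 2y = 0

Characteristic equation: 2r² - 2 = 0
Divide by 2: r² - 1 = 0
Roots: r = 1, -1 (distinct real)
General solution: y = C₁e^x + C₂e^(-x)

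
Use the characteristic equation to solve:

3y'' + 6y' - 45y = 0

Characteristic equation: 3r² + 6r - 45 = 0
Divide by 3: r² + 2r - 15 = 0
Roots: r = 3, -5 (distinct real)
General solution: y = C₁e^(3x) + C₂e^(-5x)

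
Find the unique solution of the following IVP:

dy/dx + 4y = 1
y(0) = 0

General solution: y = 1/4 + Ce^(-4x)
Applying y(0) = 0: C = 0 - 1/4 = -1/4
Particular solution: y = 1/4 - (1/4)e^(-4x)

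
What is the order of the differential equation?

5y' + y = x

The order is 1 (highest derivative is of order 1).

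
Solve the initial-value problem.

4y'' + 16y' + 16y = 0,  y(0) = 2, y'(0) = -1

General solution: y = (C₁ + C₂x)e^(-2x)
Repeated root r = -2
Applying ICs: C₁ = 2, C₂ = 3
Particular solution: y = (2 + 3x)e^(-2x)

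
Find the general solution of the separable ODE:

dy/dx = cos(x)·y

Separating variables and integrating:
ln|y| = sin(x) + C

General solution: y = Ce^(sin(x))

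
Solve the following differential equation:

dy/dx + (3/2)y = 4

Using integrating factor method:

General solution: y = 8/3 + Ce^(-3x/2)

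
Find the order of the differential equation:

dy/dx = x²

The order is 1 (highest derivative is of order 1).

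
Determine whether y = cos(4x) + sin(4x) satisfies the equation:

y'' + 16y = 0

Verification:
y'' = -16cos(4x) - 16sin(4x)
y'' + 16y = 0 ✓

Yes, it is a solution.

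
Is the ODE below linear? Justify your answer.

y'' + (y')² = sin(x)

No. Nonlinear ((y')² term)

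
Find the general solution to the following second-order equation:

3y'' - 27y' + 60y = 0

Characteristic equation: 3r² - 27r + 60 = 0
Divide by 3: r² - 9r + 20 = 0
Roots: r = 5, 4 (distinct real)
General solution: y = C₁e^(5x) + C₂e^(4x)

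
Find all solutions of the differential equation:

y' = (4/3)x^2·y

Separating variables and integrating:
ln|y| = 4x^3/9 + C

General solution: y = Ce^(4x^3/9)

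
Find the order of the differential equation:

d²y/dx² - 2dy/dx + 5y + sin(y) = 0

The order is 2 (highest derivative is of order 2).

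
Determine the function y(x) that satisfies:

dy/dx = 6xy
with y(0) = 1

General solution: y = Ce^(3x²)
Applying IC y(0) = 1:
Particular solution: y = e^(3x²)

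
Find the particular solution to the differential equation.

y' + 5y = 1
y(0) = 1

General solution: y = 1/5 + Ce^(-5x)
Applying y(0) = 1: C = 1 - 1/5 = 4/5
Particular solution: y = 1/5 + (4/5)e^(-5x)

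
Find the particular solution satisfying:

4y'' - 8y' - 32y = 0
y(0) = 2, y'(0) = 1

General solution: y = C₁e^(4x) + C₂e^(-2x)
Applying ICs: C₁ = 5/6, C₂ = 7/6
Particular solution: y = (5/6)e^(4x) + (7/6)e^(-2x)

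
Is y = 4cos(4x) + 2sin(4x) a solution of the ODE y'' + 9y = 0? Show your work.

Verification:
y'' = -64cos(4x) - 32sin(4x)
y'' + 9y ≠ 0 (frequency mismatch: got 16 instead of 9)

No, it is not a solution.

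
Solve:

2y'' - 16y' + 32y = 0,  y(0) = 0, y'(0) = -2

General solution: y = (C₁ + C₂x)e^(4x)
Repeated root r = 4
Applying ICs: C₁ = 0, C₂ = -2
Particular solution: y = -2xe^(4x)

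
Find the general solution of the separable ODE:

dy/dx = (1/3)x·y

Separating variables and integrating:
ln|y| = x^2/6 + C

General solution: y = Ce^(x^2/6)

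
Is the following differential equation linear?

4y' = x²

Yes. Linear (y and its derivatives appear to the first power only, no products of y terms)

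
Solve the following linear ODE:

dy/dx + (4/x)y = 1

Using integrating factor method:

General solution: y = (1/5)x + Cx^(-4)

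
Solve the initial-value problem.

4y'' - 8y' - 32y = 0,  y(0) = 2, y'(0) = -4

General solution: y = C₁e^(4x) + C₂e^(-2x)
Applying ICs: C₁ = 0, C₂ = 2
Particular solution: y = 2e^(-2x)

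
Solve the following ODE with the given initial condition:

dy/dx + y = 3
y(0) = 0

General solution: y = 3 + Ce^(-x)
Applying y(0) = 0: C = 0 - 3 = -3
Particular solution: y = 3 - 3e^(-x)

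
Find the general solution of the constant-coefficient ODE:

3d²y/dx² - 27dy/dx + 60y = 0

Characteristic equation: 3r² - 27r + 60 = 0
Divide by 3: r² - 9r + 20 = 0
Roots: r = 4, 5 (distinct real)
General solution: y = C₁e^(4x) + C₂e^(5x)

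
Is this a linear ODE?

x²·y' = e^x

Yes. Linear (y and its derivatives appear to the first power only, no products of y terms)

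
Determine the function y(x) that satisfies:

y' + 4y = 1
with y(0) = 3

General solution: y = 1/4 + Ce^(-4x)
Applying y(0) = 3: C = 3 - 1/4 = 11/4
Particular solution: y = 1/4 + (11/4)e^(-4x)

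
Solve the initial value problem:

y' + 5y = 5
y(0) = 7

General solution: y = 1 + Ce^(-5x)
Applying y(0) = 7: C = 7 - 1 = 6
Particular solution: y = 1 + 6e^(-5x)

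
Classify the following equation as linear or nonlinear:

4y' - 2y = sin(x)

Linear (y and its derivatives appear to the first power only, no products of y terms)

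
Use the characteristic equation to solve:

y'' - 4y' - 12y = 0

Characteristic equation: r² - 4r - 12 = 0
Roots: r = 6, -2 (distinct real)
General solution: y = C₁e^(6x) + C₂e^(-2x)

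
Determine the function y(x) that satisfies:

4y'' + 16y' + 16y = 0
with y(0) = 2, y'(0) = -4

General solution: y = (C₁ + C₂x)e^(-2x)
Repeated root r = -2
Applying ICs: C₁ = 2, C₂ = 0
Particular solution: y = 2e^(-2x)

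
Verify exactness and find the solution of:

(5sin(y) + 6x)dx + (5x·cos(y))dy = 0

Verify exactness: ∂M/∂y = ∂N/∂x ✓
Find F(x,y) such that ∂F/∂x = M, ∂F/∂y = N
Solution: 5x·sin(y) + 3x² = C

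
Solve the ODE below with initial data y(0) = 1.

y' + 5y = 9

General solution: y = 9/5 + Ce^(-5x)
Applying y(0) = 1: C = 1 - 9/5 = -4/5
Particular solution: y = 9/5 - (4/5)e^(-5x)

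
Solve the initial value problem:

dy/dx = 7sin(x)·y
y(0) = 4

General solution: y = Ce^(-7cos(x))
Applying IC y(0) = 4:
Particular solution: y = 4e^(7(1-cos(x)))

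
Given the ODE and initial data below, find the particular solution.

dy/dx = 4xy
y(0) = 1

General solution: y = Ce^(2x²)
Applying IC y(0) = 1:
Particular solution: y = e^(2x²)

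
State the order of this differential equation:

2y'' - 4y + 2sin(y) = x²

The order is 2 (highest derivative is of order 2).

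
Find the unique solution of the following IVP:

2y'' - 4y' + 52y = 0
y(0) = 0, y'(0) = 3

General solution: y = e^x(C₁cos(5x) + C₂sin(5x))
Complex roots r = 1 ± 5i
Applying ICs: C₁ = 0, C₂ = 3/5
Particular solution: y = e^x((3/5)sin(5x))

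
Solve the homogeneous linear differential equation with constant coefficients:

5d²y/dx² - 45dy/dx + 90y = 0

Characteristic equation: 5r² - 45r + 90 = 0
Divide by 5: r² - 9r + 18 = 0
Roots: r = 6, 3 (distinct real)
General solution: y = C₁e^(6x) + C₂e^(3x)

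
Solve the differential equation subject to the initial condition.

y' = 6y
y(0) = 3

General solution: y = Ce^(6x)
Applying IC y(0) = 3:
Particular solution: y = 3e^(6x)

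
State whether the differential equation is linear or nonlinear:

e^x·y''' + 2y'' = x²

Linear (y and its derivatives appear to the first power only, no products of y terms)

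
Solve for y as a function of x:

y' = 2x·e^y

Separating variables and integrating:
-e^(-y) = x² + C

General solution: y = -ln(C - x²)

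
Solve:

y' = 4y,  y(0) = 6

General solution: y = Ce^(4x)
Applying IC y(0) = 6:
Particular solution: y = 6e^(4x)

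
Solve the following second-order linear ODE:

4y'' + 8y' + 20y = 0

Characteristic equation: 4r² + 8r + 20 = 0
Divide by 4: r² + 2r + 5 = 0
Roots: r = -1 ± 2i (complex conjugates)
General solution: y = e^(-x)(C₁cos(2x) + C₂sin(2x))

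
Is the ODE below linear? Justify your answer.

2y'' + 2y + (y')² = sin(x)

No. Nonlinear ((y')² term)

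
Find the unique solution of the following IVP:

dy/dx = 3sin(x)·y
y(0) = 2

General solution: y = Ce^(-3cos(x))
Applying IC y(0) = 2:
Particular solution: y = 2e^(3(1-cos(x)))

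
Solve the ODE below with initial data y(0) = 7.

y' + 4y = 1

General solution: y = 1/4 + Ce^(-4x)
Applying y(0) = 7: C = 7 - 1/4 = 27/4
Particular solution: y = 1/4 + (27/4)e^(-4x)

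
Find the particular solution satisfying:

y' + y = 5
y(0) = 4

General solution: y = 5 + Ce^(-x)
Applying y(0) = 4: C = 4 - 5 = -1
Particular solution: y = 5 - e^(-x)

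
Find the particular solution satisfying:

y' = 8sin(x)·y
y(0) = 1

General solution: y = Ce^(-8cos(x))
Applying IC y(0) = 1:
Particular solution: y = e^(8(1-cos(x)))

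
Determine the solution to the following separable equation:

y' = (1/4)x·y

Separating variables and integrating:
ln|y| = x^2/8 + C

General solution: y = Ce^(x^2/8)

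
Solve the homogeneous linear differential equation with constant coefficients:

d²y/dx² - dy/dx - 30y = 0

Characteristic equation: r² - r - 30 = 0
Roots: r = 6, -5 (distinct real)
General solution: y = C₁e^(6x) + C₂e^(-5x)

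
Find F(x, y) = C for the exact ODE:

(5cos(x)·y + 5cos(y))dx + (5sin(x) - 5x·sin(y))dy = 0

Verify exactness: ∂M/∂y = ∂N/∂x ✓
Find F(x,y) such that ∂F/∂x = M, ∂F/∂y = N
Solution: 5sin(x)·y + 5x·cos(y) = C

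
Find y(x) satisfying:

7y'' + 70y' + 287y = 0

Characteristic equation: 7r² + 70r + 287 = 0
Divide by 7: r² + 10r + 41 = 0
Roots: r = -5 ± 4i (complex conjugates)
General solution: y = e^(-5x)(C₁cos(4x) + C₂sin(4x))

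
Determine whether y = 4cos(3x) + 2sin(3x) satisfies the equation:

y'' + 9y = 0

Verification:
y'' = -36cos(3x) - 18sin(3x)
y'' + 9y = 0 ✓

Yes, it is a solution.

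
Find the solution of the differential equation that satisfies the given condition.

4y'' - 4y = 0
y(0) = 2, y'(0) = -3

General solution: y = C₁e^x + C₂e^(-x)
Applying ICs: C₁ = -1/2, C₂ = 5/2
Particular solution: y = -(1/2)e^x + (5/2)e^(-x)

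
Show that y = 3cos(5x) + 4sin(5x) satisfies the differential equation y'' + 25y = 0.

Verification:
y'' = -75cos(5x) - 100sin(5x)
y'' + 25y = 0 ✓

Yes, it is a solution.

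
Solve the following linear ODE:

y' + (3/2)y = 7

Using integrating factor method:

General solution: y = 14/3 + Ce^(-3x/2)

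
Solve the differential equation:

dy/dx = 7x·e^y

Separating variables and integrating:
-e^(-y) = 7x²/2 + C

General solution: y = -ln(C - 7x²/2)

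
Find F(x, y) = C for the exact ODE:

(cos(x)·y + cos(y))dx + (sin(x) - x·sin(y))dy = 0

Verify exactness: ∂M/∂y = ∂N/∂x ✓
Find F(x,y) such that ∂F/∂x = M, ∂F/∂y = N
Solution: sin(x)·y + x·cos(y) = C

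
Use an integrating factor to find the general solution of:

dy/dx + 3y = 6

Using integrating factor method:

General solution: y = 2 + Ce^(-3x)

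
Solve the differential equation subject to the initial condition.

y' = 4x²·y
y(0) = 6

General solution: y = Ce^(4x³/3)
Applying IC y(0) = 6:
Particular solution: y = 6e^(4x³/3)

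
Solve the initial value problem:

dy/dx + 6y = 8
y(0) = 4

General solution: y = 4/3 + Ce^(-6x)
Applying y(0) = 4: C = 4 - 4/3 = 8/3
Particular solution: y = 4/3 + (8/3)e^(-6x)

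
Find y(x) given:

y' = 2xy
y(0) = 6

General solution: y = Ce^(x²)
Applying IC y(0) = 6:
Particular solution: y = 6e^(x²)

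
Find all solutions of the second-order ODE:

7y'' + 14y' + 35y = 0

Characteristic equation: 7r² + 14r + 35 = 0
Divide by 7: r² + 2r + 5 = 0
Roots: r = -1 ± 2i (complex conjugates)
General solution: y = e^(-x)(C₁cos(2x) + C₂sin(2x))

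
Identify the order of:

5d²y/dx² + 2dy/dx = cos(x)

The order is 2 (highest derivative is of order 2).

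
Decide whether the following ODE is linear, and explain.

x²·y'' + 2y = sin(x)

Linear (y and its derivatives appear to the first power only, no products of y terms)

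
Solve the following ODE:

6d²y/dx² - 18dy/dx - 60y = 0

Characteristic equation: 6r² - 18r - 60 = 0
Divide by 6: r² - 3r - 10 = 0
Roots: r = 5, -2 (distinct real)
General solution: y = C₁e^(5x) + C₂e^(-2x)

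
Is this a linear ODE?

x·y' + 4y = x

Yes. Linear (y and its derivatives appear to the first power only, no products of y terms)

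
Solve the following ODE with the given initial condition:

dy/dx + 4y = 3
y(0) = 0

General solution: y = 3/4 + Ce^(-4x)
Applying y(0) = 0: C = 0 - 3/4 = -3/4
Particular solution: y = 3/4 - (3/4)e^(-4x)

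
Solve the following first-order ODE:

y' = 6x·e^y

Separating variables and integrating:
-e^(-y) = 3x² + C

General solution: y = -ln(C - 3x²)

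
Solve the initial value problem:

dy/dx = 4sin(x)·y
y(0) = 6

General solution: y = Ce^(-4cos(x))
Applying IC y(0) = 6:
Particular solution: y = 6e^(4(1-cos(x)))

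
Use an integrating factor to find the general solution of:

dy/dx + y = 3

Using integrating factor method:

General solution: y = 3 + Ce^(-x)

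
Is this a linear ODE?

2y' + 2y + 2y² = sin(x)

No. Nonlinear (y² term)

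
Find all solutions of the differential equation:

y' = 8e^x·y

Separating variables and integrating:
ln|y| = 8e^x + C

General solution: y = Ce^(8e^x)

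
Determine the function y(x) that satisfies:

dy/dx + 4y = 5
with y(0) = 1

General solution: y = 5/4 + Ce^(-4x)
Applying y(0) = 1: C = 1 - 5/4 = -1/4
Particular solution: y = 5/4 - (1/4)e^(-4x)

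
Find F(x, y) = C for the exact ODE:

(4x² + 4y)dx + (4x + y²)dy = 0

Verify exactness: ∂M/∂y = ∂N/∂x ✓
Find F(x,y) such that ∂F/∂x = M, ∂F/∂y = N
Solution: 4x³/3 + 4xy + y³/3 = C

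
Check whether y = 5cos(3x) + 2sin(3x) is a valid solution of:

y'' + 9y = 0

Verification:
y'' = -45cos(3x) - 18sin(3x)
y'' + 9y = 0 ✓

Yes, it is a solution.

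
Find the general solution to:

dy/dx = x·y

Separating variables and integrating:
ln|y| = x^2/2 + C

General solution: y = Ce^(x^2/2)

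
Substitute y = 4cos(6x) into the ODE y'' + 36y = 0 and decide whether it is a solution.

Verification:
y'' = -144cos(6x)
y'' + 36y = 0 ✓

Yes, it is a solution.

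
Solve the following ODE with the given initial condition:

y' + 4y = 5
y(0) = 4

General solution: y = 5/4 + Ce^(-4x)
Applying y(0) = 4: C = 4 - 5/4 = 11/4
Particular solution: y = 5/4 + (11/4)e^(-4x)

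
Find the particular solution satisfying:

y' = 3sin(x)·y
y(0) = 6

General solution: y = Ce^(-3cos(x))
Applying IC y(0) = 6:
Particular solution: y = 6e^(3(1-cos(x)))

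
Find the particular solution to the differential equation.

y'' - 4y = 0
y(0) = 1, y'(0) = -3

General solution: y = C₁e^(2x) + C₂e^(-2x)
Applying ICs: C₁ = -1/4, C₂ = 5/4
Particular solution: y = -(1/4)e^(2x) + (5/4)e^(-2x)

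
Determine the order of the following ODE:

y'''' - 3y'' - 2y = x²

The order is 4 (highest derivative is of order 4).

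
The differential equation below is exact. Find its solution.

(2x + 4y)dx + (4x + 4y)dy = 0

Verify exactness: ∂M/∂y = ∂N/∂x ✓
Find F(x,y) such that ∂F/∂x = M, ∂F/∂y = N
Solution: x² + 4xy + 2y² = C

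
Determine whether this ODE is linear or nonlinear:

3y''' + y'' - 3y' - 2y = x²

Linear (y and its derivatives appear to the first power only, no products of y terms)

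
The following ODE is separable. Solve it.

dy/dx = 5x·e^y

Separating variables and integrating:
-e^(-y) = 5x²/2 + C

General solution: y = -ln(C - 5x²/2)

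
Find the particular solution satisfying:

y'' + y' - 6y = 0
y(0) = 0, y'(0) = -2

General solution: y = C₁e^(2x) + C₂e^(-3x)
Applying ICs: C₁ = -2/5, C₂ = 2/5
Particular solution: y = -(2/5)e^(2x) + (2/5)e^(-3x)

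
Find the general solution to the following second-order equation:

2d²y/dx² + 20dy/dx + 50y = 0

Characteristic equation: 2r² + 20r + 50 = 0
Divide by 2: r² + 10r + 25 = 0
Factored: (r + 5)² = 0
Repeated root: r = -5
General solution: y = (C₁ + C₂x)e^(-5x)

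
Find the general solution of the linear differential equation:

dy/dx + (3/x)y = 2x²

Using integrating factor method:

General solution: y = (1/3)x^3 + Cx^(-3)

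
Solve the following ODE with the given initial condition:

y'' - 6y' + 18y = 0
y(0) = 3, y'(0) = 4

General solution: y = e^(3x)(C₁cos(3x) + C₂sin(3x))
Complex roots r = 3 ± 3i
Applying ICs: C₁ = 3, C₂ = -5/3
Particular solution: y = e^(3x)(3cos(3x) - (5/3)sin(3x))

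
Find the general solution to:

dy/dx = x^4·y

Separating variables and integrating:
ln|y| = x^5/5 + C

General solution: y = Ce^(x^5/5)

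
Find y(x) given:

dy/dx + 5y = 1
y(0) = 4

General solution: y = 1/5 + Ce^(-5x)
Applying y(0) = 4: C = 4 - 1/5 = 19/5
Particular solution: y = 1/5 + (19/5)e^(-5x)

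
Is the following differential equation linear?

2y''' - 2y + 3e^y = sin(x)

No. Nonlinear (e^y is nonlinear in y)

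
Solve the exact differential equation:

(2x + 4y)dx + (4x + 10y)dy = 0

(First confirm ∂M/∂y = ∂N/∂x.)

Verify exactness: ∂M/∂y = ∂N/∂x ✓
Find F(x,y) such that ∂F/∂x = M, ∂F/∂y = N
Solution: x² + 4xy + 5y² = C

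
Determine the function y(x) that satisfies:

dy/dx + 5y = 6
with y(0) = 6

General solution: y = 6/5 + Ce^(-5x)
Applying y(0) = 6: C = 6 - 6/5 = 24/5
Particular solution: y = 6/5 + (24/5)e^(-5x)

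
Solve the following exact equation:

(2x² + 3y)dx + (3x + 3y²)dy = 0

Verify exactness: ∂M/∂y = ∂N/∂x ✓
Find F(x,y) such that ∂F/∂x = M, ∂F/∂y = N
Solution: 2x³/3 + 3xy + y³ = C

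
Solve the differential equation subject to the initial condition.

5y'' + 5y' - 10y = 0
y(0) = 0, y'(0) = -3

General solution: y = C₁e^x + C₂e^(-2x)
Applying ICs: C₁ = -1, C₂ = 1
Particular solution: y = -e^x + e^(-2x)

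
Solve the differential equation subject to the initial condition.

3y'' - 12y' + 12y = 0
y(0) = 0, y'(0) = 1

General solution: y = (C₁ + C₂x)e^(2x)
Repeated root r = 2
Applying ICs: C₁ = 0, C₂ = 1
Particular solution: y = xe^(2x)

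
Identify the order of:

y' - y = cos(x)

The order is 1 (highest derivative is of order 1).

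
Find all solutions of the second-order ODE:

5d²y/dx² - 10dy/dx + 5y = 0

Characteristic equation: 5r² - 10r + 5 = 0
Divide by 5: r² - 2r + 1 = 0
Factored: (r - 1)² = 0
Repeated root: r = 1
General solution: y = (C₁ + C₂x)e^x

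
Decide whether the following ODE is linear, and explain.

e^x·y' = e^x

Linear (y and its derivatives appear to the first power only, no products of y terms)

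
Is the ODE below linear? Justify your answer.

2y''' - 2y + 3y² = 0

No. Nonlinear (y² term)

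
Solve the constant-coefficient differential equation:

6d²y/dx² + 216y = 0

Characteristic equation: 6r² + 216 = 0
Divide by 6: r² + 36 = 0
Roots: r = ±6i (complex conjugates)
General solution: y = C₁cos(6x) + C₂sin(6x)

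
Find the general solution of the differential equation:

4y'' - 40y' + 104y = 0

Characteristic equation: 4r² - 40r + 104 = 0
Divide by 4: r² - 10r + 26 = 0
Roots: r = 5 ± i (complex conjugates)
General solution: y = e^(5x)(C₁cos(x) + C₂sin(x))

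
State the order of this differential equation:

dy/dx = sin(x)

The order is 1 (highest derivative is of order 1).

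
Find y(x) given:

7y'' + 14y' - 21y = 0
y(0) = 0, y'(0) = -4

General solution: y = C₁e^x + C₂e^(-3x)
Applying ICs: C₁ = -1, C₂ = 1
Particular solution: y = -e^x + e^(-3x)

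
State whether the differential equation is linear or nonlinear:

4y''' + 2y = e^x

Linear (y and its derivatives appear to the first power only, no products of y terms)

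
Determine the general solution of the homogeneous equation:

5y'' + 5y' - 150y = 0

Characteristic equation: 5r² + 5r - 150 = 0
Divide by 5: r² + r - 30 = 0
Roots: r = 5, -6 (distinct real)
General solution: y = C₁e^(5x) + C₂e^(-6x)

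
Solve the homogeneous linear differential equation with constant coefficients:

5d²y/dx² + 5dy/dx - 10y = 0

Characteristic equation: 5r² + 5r - 10 = 0
Divide by 5: r² + r - 2 = 0
Roots: r = 1, -2 (distinct real)
General solution: y = C₁e^x + C₂e^(-2x)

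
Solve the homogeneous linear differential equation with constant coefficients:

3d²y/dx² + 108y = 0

Characteristic equation: 3r² + 108 = 0
Divide by 3: r² + 36 = 0
Roots: r = ±6i (complex conjugates)
General solution: y = C₁cos(6x) + C₂sin(6x)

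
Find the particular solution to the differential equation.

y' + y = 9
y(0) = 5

General solution: y = 9 + Ce^(-x)
Applying y(0) = 5: C = 5 - 9 = -4
Particular solution: y = 9 - 4e^(-x)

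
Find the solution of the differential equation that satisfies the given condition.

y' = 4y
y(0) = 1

General solution: y = Ce^(4x)
Applying IC y(0) = 1:
Particular solution: y = e^(4x)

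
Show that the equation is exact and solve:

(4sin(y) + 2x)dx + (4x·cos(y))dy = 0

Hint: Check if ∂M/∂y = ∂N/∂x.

Verify exactness: ∂M/∂y = ∂N/∂x ✓
Find F(x,y) such that ∂F/∂x = M, ∂F/∂y = N
Solution: 4x·sin(y) + x² = C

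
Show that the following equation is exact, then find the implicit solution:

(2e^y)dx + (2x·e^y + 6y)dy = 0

Verify exactness: ∂M/∂y = ∂N/∂x ✓
Find F(x,y) such that ∂F/∂x = M, ∂F/∂y = N
Solution: 2x·e^y + 3y² = C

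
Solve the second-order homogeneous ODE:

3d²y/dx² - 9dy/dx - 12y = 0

Characteristic equation: 3r² - 9r - 12 = 0
Divide by 3: r² - 3r - 4 = 0
Roots: r = 4, -1 (distinct real)
General solution: y = C₁e^(4x) + C₂e^(-x)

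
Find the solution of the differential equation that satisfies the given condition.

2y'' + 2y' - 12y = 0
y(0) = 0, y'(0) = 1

General solution: y = C₁e^(2x) + C₂e^(-3x)
Applying ICs: C₁ = 1/5, C₂ = -1/5
Particular solution: y = (1/5)e^(2x) - (1/5)e^(-3x)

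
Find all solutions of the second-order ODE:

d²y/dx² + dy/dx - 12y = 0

Characteristic equation: r² + r - 12 = 0
Roots: r = 3, -4 (distinct real)
General solution: y = C₁e^(3x) + C₂e^(-4x)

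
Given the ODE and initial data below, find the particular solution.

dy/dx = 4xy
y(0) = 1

General solution: y = Ce^(2x²)
Applying IC y(0) = 1:
Particular solution: y = e^(2x²)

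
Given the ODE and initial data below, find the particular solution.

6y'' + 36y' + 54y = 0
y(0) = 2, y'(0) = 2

General solution: y = (C₁ + C₂x)e^(-3x)
Repeated root r = -3
Applying ICs: C₁ = 2, C₂ = 8
Particular solution: y = (2 + 8x)e^(-3x)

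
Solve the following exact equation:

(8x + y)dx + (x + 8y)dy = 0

Verify exactness: ∂M/∂y = ∂N/∂x ✓
Find F(x,y) such that ∂F/∂x = M, ∂F/∂y = N
Solution: 4x² + xy + 4y² = C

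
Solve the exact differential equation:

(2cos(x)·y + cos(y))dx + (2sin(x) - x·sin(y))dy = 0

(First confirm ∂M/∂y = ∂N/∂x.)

Verify exactness: ∂M/∂y = ∂N/∂x ✓
Find F(x,y) such that ∂F/∂x = M, ∂F/∂y = N
Solution: 2sin(x)·y + x·cos(y) = C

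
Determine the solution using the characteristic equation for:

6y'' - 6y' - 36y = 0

Characteristic equation: 6r² - 6r - 36 = 0
Divide by 6: r² - r - 6 = 0
Roots: r = 3, -2 (distinct real)
General solution: y = C₁e^(3x) + C₂e^(-2x)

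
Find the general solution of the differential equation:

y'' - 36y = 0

Characteristic equation: r² - 36 = 0
Roots: r = 6, -6 (distinct real)
General solution: y = C₁e^(6x) + C₂e^(-6x)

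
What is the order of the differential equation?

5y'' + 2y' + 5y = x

The order is 2 (highest derivative is of order 2).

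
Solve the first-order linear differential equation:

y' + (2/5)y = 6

Using integrating factor method:

General solution: y = 15 + Ce^(-2x/5)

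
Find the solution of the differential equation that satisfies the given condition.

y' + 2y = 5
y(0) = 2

General solution: y = 5/2 + Ce^(-2x)
Applying y(0) = 2: C = 2 - 5/2 = -1/2
Particular solution: y = 5/2 - (1/2)e^(-2x)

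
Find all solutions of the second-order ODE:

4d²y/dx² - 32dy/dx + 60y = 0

Characteristic equation: 4r² - 32r + 60 = 0
Divide by 4: r² - 8r + 15 = 0
Roots: r = 3, 5 (distinct real)
General solution: y = C₁e^(3x) + C₂e^(5x)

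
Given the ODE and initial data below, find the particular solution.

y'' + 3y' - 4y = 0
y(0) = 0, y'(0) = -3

General solution: y = C₁e^x + C₂e^(-4x)
Applying ICs: C₁ = -3/5, C₂ = 3/5
Particular solution: y = -(3/5)e^x + (3/5)e^(-4x)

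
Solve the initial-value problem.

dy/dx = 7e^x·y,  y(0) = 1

General solution: y = Ce^(7e^x)
Applying IC y(0) = 1:
Particular solution: y = e^(7(e^x - 1))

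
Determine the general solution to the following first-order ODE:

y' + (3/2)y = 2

Using integrating factor method:

General solution: y = 4/3 + Ce^(-3x/2)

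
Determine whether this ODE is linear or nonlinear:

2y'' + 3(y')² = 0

Nonlinear ((y')² term)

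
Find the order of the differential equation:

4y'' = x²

The order is 2 (highest derivative is of order 2).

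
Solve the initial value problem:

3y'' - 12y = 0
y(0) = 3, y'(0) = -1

General solution: y = C₁e^(2x) + C₂e^(-2x)
Applying ICs: C₁ = 5/4, C₂ = 7/4
Particular solution: y = (5/4)e^(2x) + (7/4)e^(-2x)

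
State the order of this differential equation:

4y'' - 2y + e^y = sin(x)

The order is 2 (highest derivative is of order 2).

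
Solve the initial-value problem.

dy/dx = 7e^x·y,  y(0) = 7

General solution: y = Ce^(7e^x)
Applying IC y(0) = 7:
Particular solution: y = 7e^(7(e^x - 1))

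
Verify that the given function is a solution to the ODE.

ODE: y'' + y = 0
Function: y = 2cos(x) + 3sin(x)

Verification:
y'' = -2cos(x) - 3sin(x)
y'' + y = 0 ✓

Yes, it is a solution.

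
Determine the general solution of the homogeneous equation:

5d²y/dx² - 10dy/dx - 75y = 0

Characteristic equation: 5r² - 10r - 75 = 0
Divide by 5: r² - 2r - 15 = 0
Roots: r = 5, -3 (distinct real)
General solution: y = C₁e^(5x) + C₂e^(-3x)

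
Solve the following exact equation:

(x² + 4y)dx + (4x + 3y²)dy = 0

Verify exactness: ∂M/∂y = ∂N/∂x ✓
Find F(x,y) such that ∂F/∂x = M, ∂F/∂y = N
Solution: x³/3 + 4xy + y³ = C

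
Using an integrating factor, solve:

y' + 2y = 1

Using integrating factor method:

General solution: y = 1/2 + Ce^(-2x)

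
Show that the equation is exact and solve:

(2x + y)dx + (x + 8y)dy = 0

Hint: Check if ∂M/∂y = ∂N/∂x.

Verify exactness: ∂M/∂y = ∂N/∂x ✓
Find F(x,y) such that ∂F/∂x = M, ∂F/∂y = N
Solution: x² + xy + 4y² = C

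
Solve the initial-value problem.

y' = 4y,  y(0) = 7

General solution: y = Ce^(4x)
Applying IC y(0) = 7:
Particular solution: y = 7e^(4x)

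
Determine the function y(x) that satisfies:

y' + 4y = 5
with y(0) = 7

General solution: y = 5/4 + Ce^(-4x)
Applying y(0) = 7: C = 7 - 5/4 = 23/4
Particular solution: y = 5/4 + (23/4)e^(-4x)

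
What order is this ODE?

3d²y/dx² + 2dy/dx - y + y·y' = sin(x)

The order is 2 (highest derivative is of order 2).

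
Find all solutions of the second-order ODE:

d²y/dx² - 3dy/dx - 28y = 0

Characteristic equation: r² - 3r - 28 = 0
Roots: r = 7, -4 (distinct real)
General solution: y = C₁e^(7x) + C₂e^(-4x)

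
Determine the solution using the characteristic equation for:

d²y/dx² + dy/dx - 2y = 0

Characteristic equation: r² + r - 2 = 0
Roots: r = 1, -2 (distinct real)
General solution: y = C₁e^x + C₂e^(-2x)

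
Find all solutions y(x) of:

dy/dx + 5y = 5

Using integrating factor method:

General solution: y = 1 + Ce^(-5x)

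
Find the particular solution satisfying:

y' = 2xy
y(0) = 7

General solution: y = Ce^(x²)
Applying IC y(0) = 7:
Particular solution: y = 7e^(x²)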